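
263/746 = 263/746 = 0.35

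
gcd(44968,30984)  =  8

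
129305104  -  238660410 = -109355306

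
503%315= 188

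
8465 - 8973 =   -  508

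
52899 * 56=2962344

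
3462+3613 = 7075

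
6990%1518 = 918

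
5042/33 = 152 + 26/33 = 152.79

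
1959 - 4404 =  - 2445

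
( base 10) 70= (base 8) 106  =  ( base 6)154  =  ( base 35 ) 20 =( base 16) 46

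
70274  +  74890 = 145164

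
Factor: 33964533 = 3^2* 19^1 * 198623^1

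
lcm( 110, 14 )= 770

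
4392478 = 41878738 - 37486260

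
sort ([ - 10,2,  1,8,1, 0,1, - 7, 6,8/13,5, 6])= [ - 10,  -  7, 0,8/13,  1, 1, 1,2, 5,  6 , 6, 8]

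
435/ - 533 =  - 435/533 = - 0.82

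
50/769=50/769 = 0.07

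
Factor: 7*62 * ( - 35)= - 15190 = - 2^1*5^1*7^2 * 31^1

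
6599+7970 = 14569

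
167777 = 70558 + 97219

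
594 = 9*66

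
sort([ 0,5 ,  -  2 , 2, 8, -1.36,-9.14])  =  [ - 9.14,-2 , - 1.36, 0,2, 5,8 ]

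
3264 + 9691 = 12955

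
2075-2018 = 57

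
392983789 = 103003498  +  289980291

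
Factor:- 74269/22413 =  - 3^( - 1)*13^1 * 29^1* 31^( - 1) * 197^1 * 241^( - 1 )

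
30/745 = 6/149  =  0.04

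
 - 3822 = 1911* ( - 2) 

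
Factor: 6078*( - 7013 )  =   - 42625014 =- 2^1*3^1*1013^1*7013^1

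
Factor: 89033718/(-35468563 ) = -2^1  *  3^1*13^( - 1 )* 2728351^(-1)*14838953^1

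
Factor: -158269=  - 158269^1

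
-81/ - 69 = 27/23 =1.17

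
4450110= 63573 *70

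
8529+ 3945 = 12474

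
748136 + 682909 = 1431045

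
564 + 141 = 705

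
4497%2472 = 2025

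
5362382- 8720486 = -3358104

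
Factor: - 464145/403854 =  - 485/422 = - 2^( - 1) *5^1 * 97^1*211^(  -  1 ) 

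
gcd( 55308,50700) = 12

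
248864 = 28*8888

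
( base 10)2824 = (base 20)714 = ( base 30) 344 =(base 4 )230020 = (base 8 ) 5410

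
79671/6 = 26557/2 = 13278.50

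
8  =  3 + 5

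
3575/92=3575/92 = 38.86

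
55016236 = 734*74954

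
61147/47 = 1301 = 1301.00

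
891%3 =0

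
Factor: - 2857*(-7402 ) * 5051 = 2^1*2857^1*3701^1*5051^1 = 106816093214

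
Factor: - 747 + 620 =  - 127^1=- 127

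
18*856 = 15408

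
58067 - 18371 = 39696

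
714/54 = 119/9  =  13.22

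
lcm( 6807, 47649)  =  47649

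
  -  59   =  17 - 76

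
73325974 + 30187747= 103513721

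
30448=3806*8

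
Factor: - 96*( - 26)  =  2496=2^6*3^1*13^1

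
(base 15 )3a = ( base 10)55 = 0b110111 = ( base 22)2B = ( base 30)1p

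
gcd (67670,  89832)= 2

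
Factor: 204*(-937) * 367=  - 70151316  =  - 2^2*3^1*17^1*367^1*937^1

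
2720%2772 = 2720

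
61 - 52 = 9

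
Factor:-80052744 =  - 2^3  *  3^1*3335531^1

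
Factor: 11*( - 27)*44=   -  2^2 * 3^3 *11^2 = -13068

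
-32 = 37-69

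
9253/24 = 9253/24 = 385.54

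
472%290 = 182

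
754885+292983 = 1047868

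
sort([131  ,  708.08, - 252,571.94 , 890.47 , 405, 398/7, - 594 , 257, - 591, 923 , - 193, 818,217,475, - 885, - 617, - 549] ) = [ - 885, - 617, - 594, - 591, - 549, - 252,- 193, 398/7,131, 217,257,405,  475, 571.94 , 708.08,  818,890.47, 923] 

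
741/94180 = 741/94180 = 0.01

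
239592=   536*447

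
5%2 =1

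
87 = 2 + 85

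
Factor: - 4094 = - 2^1*23^1*89^1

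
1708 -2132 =- 424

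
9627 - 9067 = 560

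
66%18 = 12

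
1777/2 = 888 + 1/2 = 888.50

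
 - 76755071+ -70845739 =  - 147600810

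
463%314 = 149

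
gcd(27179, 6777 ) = 1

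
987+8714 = 9701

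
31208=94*332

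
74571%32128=10315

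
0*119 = 0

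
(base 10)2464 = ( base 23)4F3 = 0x9A0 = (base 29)2qs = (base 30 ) 2M4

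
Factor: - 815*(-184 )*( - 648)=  - 97174080 =- 2^6*3^4*5^1*23^1*163^1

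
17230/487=17230/487=35.38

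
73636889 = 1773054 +71863835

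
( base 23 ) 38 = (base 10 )77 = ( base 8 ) 115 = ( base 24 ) 35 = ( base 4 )1031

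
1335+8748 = 10083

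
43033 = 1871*23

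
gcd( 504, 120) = 24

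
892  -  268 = 624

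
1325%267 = 257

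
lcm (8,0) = 0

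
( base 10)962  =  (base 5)12322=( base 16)3c2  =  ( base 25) 1dc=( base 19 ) 2cc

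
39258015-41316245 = - 2058230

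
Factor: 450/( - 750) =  - 3^1*5^ (  -  1)= - 3/5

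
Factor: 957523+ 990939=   1948462 = 2^1*61^1*15971^1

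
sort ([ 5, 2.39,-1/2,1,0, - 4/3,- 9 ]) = [  -  9,  -  4/3,-1/2, 0, 1 , 2.39, 5]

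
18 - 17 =1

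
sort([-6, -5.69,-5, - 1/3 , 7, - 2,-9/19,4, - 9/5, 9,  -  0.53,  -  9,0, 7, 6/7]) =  [  -  9, - 6, - 5.69, - 5, - 2, - 9/5, - 0.53,-9/19,  -  1/3,0, 6/7,4,7,7,  9 ]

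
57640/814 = 70 + 30/37 = 70.81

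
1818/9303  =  606/3101 = 0.20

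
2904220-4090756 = -1186536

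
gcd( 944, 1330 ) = 2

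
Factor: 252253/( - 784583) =-252253^1*784583^(-1)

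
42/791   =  6/113 =0.05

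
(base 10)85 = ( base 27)34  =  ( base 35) 2F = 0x55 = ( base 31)2n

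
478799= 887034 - 408235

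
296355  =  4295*69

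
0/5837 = 0 = 0.00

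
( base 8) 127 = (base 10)87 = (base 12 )73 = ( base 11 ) 7A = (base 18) 4F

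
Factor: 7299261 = 3^3*270343^1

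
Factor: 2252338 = 2^1*11^1*37^1*2767^1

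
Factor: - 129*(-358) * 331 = 15286242 =2^1 * 3^1*43^1*179^1 * 331^1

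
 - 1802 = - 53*34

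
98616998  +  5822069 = 104439067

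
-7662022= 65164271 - 72826293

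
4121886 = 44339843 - 40217957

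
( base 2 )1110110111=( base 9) 1266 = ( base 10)951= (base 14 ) 4BD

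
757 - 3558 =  - 2801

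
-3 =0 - 3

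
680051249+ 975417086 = 1655468335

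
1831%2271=1831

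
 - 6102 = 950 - 7052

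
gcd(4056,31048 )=8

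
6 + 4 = 10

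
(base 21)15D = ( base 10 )559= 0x22F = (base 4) 20233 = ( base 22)139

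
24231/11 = 2202 + 9/11 = 2202.82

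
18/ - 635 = -18/635=-  0.03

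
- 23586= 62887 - 86473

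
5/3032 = 5/3032 = 0.00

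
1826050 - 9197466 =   -  7371416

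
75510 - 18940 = 56570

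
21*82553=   1733613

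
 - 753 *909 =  - 684477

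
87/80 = 1 + 7/80=1.09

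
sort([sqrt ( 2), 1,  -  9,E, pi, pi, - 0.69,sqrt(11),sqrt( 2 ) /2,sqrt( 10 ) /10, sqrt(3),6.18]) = [  -  9 , - 0.69, sqrt( 10)/10, sqrt(2)/2,1, sqrt (2), sqrt(3 ),E, pi, pi,sqrt( 11),6.18 ] 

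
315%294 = 21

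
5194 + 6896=12090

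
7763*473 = 3671899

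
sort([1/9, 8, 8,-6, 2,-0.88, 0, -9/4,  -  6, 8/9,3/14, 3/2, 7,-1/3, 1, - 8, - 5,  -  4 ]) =[ - 8, - 6,-6, - 5, - 4, - 9/4,-0.88, - 1/3, 0, 1/9, 3/14, 8/9, 1,3/2,2, 7,  8,8]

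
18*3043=54774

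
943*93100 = 87793300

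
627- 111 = 516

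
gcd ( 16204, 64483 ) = 1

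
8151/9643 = 8151/9643 = 0.85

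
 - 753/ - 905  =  753/905  =  0.83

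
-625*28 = -17500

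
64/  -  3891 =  - 64/3891= -  0.02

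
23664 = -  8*( - 2958 )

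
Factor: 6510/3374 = 465/241 = 3^1 * 5^1*31^1*241^(  -  1 )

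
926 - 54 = 872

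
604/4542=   302/2271 = 0.13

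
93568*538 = 50339584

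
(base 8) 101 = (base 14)49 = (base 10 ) 65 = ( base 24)2h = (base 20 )35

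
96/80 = 6/5  =  1.20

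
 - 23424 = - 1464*16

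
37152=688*54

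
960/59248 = 60/3703=0.02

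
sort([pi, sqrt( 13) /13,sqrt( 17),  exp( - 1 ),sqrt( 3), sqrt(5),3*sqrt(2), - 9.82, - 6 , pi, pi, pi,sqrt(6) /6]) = [ - 9.82, - 6,sqrt ( 13)/13,  exp( - 1 ), sqrt (6) /6, sqrt( 3 ),sqrt(5 ),pi, pi, pi, pi,  sqrt( 17 ),3*sqrt( 2 ) ]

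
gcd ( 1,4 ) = 1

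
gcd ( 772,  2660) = 4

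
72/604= 18/151 = 0.12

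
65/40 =1+5/8 = 1.62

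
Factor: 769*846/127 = 2^1*3^2*47^1*127^(-1)*769^1 = 650574/127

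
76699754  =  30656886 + 46042868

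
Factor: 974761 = 974761^1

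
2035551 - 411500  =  1624051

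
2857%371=260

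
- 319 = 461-780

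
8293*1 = 8293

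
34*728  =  24752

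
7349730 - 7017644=332086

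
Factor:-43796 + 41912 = -1884 = - 2^2* 3^1 * 157^1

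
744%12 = 0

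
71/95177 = 71/95177 = 0.00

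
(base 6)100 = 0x24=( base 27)19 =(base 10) 36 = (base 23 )1d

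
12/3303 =4/1101 = 0.00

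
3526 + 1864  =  5390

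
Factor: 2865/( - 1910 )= -2^( - 1)*3^1=   - 3/2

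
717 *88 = 63096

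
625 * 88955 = 55596875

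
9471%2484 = 2019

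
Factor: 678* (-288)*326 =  - 63656064 = - 2^7 * 3^3* 113^1*163^1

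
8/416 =1/52= 0.02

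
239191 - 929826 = -690635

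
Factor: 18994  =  2^1*9497^1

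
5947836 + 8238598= 14186434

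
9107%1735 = 432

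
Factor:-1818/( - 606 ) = 3 =3^1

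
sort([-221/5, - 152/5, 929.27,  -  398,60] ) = [-398,  -  221/5,-152/5, 60,929.27]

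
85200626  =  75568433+9632193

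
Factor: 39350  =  2^1 *5^2*787^1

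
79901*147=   11745447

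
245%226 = 19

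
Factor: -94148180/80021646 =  - 47074090/40010823 =- 2^1*3^(-2)*5^1*7^1* 23^(-1 )* 103^1 *283^(-1 )*683^ ( - 1)*6529^1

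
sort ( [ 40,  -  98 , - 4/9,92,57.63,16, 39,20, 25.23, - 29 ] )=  [ - 98, -29, - 4/9,16,20, 25.23,  39,40, 57.63, 92 ]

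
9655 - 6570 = 3085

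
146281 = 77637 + 68644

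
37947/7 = 5421 =5421.00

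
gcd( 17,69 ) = 1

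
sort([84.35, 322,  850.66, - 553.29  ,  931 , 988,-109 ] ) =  [-553.29, - 109, 84.35,322,850.66, 931,988 ] 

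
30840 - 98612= -67772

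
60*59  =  3540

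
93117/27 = 31039/9 = 3448.78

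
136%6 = 4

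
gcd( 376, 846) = 94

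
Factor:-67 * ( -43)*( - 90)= - 2^1*3^2 * 5^1*43^1 * 67^1= -259290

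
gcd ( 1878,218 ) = 2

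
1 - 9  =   - 8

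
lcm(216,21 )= 1512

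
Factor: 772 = 2^2*193^1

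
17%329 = 17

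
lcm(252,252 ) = 252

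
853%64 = 21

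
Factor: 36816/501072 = 59/803 = 11^( - 1 )*59^1*73^( - 1) 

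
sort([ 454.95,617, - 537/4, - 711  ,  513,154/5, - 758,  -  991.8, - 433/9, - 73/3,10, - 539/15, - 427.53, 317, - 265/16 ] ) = [ - 991.8, - 758,-711,  -  427.53, - 537/4,-433/9,-539/15 ,-73/3,-265/16,10, 154/5,317,454.95,513, 617] 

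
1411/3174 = 1411/3174   =  0.44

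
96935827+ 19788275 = 116724102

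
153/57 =51/19=2.68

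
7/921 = 7/921 = 0.01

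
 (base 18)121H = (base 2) 1100101110011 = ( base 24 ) B7B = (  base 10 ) 6515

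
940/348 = 235/87 = 2.70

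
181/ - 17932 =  - 1 + 17751/17932 = -0.01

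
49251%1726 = 923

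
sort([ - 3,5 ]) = [- 3,  5]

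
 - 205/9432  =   - 1+ 9227/9432 = - 0.02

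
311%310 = 1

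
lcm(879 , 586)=1758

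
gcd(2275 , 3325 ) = 175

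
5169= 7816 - 2647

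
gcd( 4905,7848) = 981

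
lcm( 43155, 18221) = 819945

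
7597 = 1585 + 6012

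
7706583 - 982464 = 6724119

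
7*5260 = 36820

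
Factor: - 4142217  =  -3^1*191^1*7229^1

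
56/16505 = 56/16505 = 0.00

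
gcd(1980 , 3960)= 1980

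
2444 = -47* ( - 52)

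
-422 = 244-666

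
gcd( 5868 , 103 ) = 1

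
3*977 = 2931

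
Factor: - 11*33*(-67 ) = 3^1*11^2*67^1 = 24321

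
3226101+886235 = 4112336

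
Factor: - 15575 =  - 5^2 *7^1*89^1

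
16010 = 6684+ 9326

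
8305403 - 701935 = 7603468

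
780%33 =21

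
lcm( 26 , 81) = 2106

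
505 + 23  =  528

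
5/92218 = 5/92218  =  0.00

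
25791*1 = 25791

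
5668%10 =8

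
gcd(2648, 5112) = 8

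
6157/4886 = 1 + 1271/4886 =1.26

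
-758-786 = -1544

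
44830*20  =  896600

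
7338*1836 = 13472568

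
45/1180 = 9/236 = 0.04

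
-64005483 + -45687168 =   -  109692651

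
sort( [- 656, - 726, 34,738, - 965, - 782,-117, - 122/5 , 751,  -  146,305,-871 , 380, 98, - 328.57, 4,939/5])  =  [- 965, - 871,-782, - 726, - 656, - 328.57, - 146, -117, - 122/5,4, 34, 98,939/5,305, 380, 738,751 ]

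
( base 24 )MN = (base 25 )M1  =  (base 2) 1000100111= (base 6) 2315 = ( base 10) 551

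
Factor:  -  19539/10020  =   - 2^( - 2)*3^1*5^( -1 )*13^1 = -  39/20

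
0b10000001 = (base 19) 6f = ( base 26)4P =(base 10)129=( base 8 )201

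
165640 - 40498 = 125142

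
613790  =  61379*10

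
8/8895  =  8/8895 = 0.00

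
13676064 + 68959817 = 82635881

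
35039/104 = 35039/104 = 336.91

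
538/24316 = 269/12158 = 0.02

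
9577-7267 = 2310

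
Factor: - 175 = -5^2 * 7^1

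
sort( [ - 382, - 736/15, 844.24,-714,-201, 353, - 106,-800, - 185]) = [-800,  -  714, - 382 , - 201, - 185, - 106, - 736/15, 353, 844.24] 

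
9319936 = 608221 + 8711715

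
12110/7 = 1730 = 1730.00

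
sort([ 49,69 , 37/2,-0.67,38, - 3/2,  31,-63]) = [- 63,- 3/2, - 0.67, 37/2, 31, 38  ,  49,69 ]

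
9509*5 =47545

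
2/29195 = 2/29195= 0.00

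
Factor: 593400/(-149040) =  - 2^(-1)*3^( - 3)*5^1*43^1 = - 215/54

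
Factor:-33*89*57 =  - 3^2*11^1 * 19^1*89^1 =-167409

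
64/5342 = 32/2671 = 0.01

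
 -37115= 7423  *( - 5 )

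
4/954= 2/477=0.00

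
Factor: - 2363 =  - 17^1 * 139^1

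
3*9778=29334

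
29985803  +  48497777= 78483580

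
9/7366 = 9/7366 = 0.00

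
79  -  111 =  - 32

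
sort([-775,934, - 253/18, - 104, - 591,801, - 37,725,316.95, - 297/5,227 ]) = [ - 775, - 591, - 104, - 297/5, - 37, - 253/18,  227,316.95, 725, 801 , 934 ] 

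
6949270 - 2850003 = 4099267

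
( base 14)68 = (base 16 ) 5C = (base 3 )10102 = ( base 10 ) 92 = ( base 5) 332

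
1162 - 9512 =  - 8350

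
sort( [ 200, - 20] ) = [ - 20, 200]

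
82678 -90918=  - 8240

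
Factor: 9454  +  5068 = 2^1*53^1*137^1=14522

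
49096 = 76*646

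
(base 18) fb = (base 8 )431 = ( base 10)281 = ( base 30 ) 9B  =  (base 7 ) 551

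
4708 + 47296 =52004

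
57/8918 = 57/8918 = 0.01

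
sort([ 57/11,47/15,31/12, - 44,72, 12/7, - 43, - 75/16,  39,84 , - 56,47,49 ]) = [ - 56, - 44 , - 43, - 75/16,12/7,31/12,47/15,  57/11,39, 47,49,72 , 84]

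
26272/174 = 150 +86/87=150.99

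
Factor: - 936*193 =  - 2^3*3^2*13^1 * 193^1 = - 180648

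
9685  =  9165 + 520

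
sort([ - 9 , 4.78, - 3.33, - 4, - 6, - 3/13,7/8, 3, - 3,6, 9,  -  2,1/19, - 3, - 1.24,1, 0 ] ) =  [ - 9, - 6,- 4, - 3.33, - 3, -3, - 2, - 1.24, - 3/13,0,1/19,7/8,1,3,  4.78,6, 9] 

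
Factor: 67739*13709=928633951 = 7^1*9677^1 * 13709^1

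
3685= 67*55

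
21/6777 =7/2259 = 0.00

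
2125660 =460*4621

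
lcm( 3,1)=3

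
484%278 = 206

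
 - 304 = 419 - 723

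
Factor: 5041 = 71^2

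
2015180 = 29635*68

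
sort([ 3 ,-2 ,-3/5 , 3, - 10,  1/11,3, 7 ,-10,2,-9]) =[ -10, -10, - 9, - 2,  -  3/5,  1/11,  2, 3 , 3, 3 , 7 ] 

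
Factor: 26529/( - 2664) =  - 239/24 = - 2^( - 3 )* 3^( - 1 )*239^1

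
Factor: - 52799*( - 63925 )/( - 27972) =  -2^( - 2) *3^(  -  3 )*5^2 * 7^( - 1) * 1427^1*2557^1 = - 91220975/756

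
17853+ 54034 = 71887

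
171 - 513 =  -  342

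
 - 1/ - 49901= 1/49901 = 0.00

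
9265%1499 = 271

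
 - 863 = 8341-9204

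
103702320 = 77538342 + 26163978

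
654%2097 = 654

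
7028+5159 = 12187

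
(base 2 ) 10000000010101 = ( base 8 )20025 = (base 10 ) 8213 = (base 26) c3n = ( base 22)gl7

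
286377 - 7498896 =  - 7212519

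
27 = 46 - 19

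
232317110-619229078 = -386911968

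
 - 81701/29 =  - 81701/29 =- 2817.28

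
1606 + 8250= 9856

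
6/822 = 1/137  =  0.01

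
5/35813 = 5/35813 = 0.00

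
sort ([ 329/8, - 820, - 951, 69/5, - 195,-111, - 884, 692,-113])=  [-951, - 884, - 820, - 195, - 113, - 111, 69/5, 329/8,  692 ]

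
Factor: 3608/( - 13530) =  - 2^2 * 3^( - 1)*5^(- 1)=- 4/15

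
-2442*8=-19536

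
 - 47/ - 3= 47/3 = 15.67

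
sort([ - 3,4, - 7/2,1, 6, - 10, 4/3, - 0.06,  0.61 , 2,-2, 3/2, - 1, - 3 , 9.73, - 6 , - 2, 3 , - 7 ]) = [  -  10 , - 7 , - 6, -7/2, - 3, - 3, - 2, - 2,-1,  -  0.06, 0.61,1,4/3, 3/2,2, 3, 4 , 6 , 9.73 ] 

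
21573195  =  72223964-50650769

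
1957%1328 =629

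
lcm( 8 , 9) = 72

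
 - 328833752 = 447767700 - 776601452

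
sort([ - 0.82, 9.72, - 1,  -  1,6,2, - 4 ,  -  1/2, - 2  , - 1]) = [  -  4, - 2,-1, - 1, - 1, - 0.82,-1/2,2, 6, 9.72]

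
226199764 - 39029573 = 187170191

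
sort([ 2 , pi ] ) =[2, pi ] 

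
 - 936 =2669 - 3605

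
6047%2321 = 1405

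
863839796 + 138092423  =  1001932219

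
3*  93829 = 281487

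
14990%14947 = 43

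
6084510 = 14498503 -8413993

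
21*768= 16128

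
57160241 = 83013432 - 25853191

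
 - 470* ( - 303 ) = 142410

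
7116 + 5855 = 12971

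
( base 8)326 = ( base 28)7i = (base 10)214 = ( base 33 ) 6g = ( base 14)114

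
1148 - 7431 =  - 6283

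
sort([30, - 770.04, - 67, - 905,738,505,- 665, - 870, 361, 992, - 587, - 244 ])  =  [ - 905,-870, - 770.04 , - 665, - 587 , - 244, - 67, 30, 361,505,738, 992] 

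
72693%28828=15037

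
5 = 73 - 68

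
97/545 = 97/545 =0.18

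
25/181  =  25/181 = 0.14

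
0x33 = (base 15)36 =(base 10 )51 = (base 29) 1m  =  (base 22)27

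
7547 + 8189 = 15736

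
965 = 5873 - 4908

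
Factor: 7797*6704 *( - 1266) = -66175197408 = -  2^5*3^2*23^1*113^1*211^1 * 419^1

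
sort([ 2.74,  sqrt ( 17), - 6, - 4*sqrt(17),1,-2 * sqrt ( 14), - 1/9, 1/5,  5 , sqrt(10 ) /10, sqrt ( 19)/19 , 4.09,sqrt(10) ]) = [ - 4*sqrt(17 ), - 2 *sqrt(14),-6,  -  1/9,1/5, sqrt( 19)/19 , sqrt(10 ) /10 , 1, 2.74,sqrt( 10),4.09, sqrt( 17), 5 ] 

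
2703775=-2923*( - 925 ) 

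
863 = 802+61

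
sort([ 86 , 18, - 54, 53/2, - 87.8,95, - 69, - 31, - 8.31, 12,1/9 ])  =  [-87.8,-69, - 54,-31, - 8.31,1/9,12 , 18, 53/2,86,95 ]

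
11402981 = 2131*5351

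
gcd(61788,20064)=228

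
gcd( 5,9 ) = 1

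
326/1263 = 326/1263 = 0.26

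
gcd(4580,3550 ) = 10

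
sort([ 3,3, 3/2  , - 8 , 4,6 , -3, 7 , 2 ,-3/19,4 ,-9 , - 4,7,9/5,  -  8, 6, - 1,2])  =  [ - 9,-8, - 8, -4,-3, - 1, - 3/19,3/2,9/5, 2 , 2, 3,3,4,  4,6,6,7,7]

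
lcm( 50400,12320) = 554400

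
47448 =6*7908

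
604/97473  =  604/97473 = 0.01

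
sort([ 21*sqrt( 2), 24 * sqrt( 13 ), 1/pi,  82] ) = [ 1/pi,  21*sqrt( 2),82, 24*sqrt( 13 )] 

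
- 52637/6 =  - 52637/6 = -8772.83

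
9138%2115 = 678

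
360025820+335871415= 695897235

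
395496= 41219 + 354277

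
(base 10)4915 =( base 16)1333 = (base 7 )20221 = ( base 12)2a17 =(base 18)f31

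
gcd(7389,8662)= 1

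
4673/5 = 934 + 3/5 = 934.60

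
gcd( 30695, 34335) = 35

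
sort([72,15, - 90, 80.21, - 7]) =[ -90,  -  7, 15 , 72, 80.21]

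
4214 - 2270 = 1944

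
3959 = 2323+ 1636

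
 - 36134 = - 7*5162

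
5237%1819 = 1599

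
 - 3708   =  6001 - 9709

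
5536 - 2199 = 3337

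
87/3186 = 29/1062=0.03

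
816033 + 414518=1230551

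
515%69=32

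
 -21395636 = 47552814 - 68948450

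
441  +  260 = 701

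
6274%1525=174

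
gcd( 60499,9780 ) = 1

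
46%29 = 17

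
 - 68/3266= - 34/1633 = - 0.02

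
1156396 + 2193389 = 3349785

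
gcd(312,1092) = 156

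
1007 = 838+169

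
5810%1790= 440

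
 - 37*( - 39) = 1443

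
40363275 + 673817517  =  714180792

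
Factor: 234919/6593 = 19^(-1 ) * 677^1  =  677/19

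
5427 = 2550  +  2877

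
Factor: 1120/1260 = 2^3*3^( - 2 ) = 8/9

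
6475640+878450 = 7354090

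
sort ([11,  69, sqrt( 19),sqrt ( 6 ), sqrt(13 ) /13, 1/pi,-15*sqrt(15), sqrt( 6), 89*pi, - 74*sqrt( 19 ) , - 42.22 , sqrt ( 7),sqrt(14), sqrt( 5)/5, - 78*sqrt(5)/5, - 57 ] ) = [ - 74*sqrt( 19), - 15*sqrt(15 ), - 57, - 42.22, - 78*sqrt(5 )/5,sqrt( 13)/13, 1/pi,sqrt( 5) /5,sqrt( 6)  ,  sqrt(6), sqrt( 7 ),sqrt( 14), sqrt(19), 11, 69,89*pi] 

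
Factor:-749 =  - 7^1*107^1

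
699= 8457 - 7758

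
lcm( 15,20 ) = 60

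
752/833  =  752/833=0.90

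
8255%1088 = 639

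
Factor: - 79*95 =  - 5^1*19^1*79^1  =  - 7505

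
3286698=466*7053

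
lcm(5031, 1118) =10062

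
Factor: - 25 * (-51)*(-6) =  - 2^1*3^2*5^2*17^1=   - 7650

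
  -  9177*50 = - 458850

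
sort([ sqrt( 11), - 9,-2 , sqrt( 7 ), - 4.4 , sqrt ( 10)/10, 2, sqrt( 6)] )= [ - 9, - 4.4, -2,sqrt (10) /10,2,  sqrt( 6 ), sqrt(7),sqrt( 11)]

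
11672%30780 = 11672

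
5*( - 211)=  - 1055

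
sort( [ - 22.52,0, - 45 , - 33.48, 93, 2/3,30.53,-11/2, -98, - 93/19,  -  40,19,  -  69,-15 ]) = [ - 98,- 69, - 45, - 40, - 33.48, - 22.52, - 15, - 11/2,- 93/19,0, 2/3,19,30.53, 93 ]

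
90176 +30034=120210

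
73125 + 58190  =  131315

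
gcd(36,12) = 12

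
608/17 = 608/17 = 35.76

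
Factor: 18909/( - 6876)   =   - 11/4 = - 2^( - 2 )*11^1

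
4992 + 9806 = 14798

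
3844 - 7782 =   -  3938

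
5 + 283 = 288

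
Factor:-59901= -3^1 * 41^1*487^1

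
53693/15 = 53693/15 = 3579.53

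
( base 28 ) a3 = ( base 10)283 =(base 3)101111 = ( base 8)433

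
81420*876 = 71323920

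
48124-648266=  - 600142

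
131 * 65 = 8515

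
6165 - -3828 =9993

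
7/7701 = 7/7701 =0.00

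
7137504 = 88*81108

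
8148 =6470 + 1678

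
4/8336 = 1/2084= 0.00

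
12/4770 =2/795=0.00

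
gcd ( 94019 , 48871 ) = 1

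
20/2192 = 5/548= 0.01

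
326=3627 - 3301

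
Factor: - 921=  - 3^1 * 307^1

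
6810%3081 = 648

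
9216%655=46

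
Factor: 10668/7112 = 3/2 = 2^( - 1)*3^1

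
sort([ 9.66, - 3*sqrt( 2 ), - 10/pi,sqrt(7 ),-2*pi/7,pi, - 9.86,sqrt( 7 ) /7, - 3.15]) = [ - 9.86,  -  3*sqrt(2),-10/pi,-3.15,-2  *pi/7, sqrt( 7 ) /7,sqrt( 7), pi,  9.66]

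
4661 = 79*59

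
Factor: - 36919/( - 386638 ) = 2^ ( - 1)*7^( - 1 )*27617^(-1)*36919^1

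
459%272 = 187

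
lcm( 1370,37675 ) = 75350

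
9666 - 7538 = 2128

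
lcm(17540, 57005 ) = 228020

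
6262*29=181598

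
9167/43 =9167/43 = 213.19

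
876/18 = 146/3 = 48.67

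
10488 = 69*152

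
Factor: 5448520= 2^3*5^1*7^1*11^1*29^1 * 61^1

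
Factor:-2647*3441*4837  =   - 44056977699 = - 3^1*7^1*31^1*37^1*691^1*2647^1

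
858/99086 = 33/3811 = 0.01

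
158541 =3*52847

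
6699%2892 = 915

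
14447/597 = 14447/597 = 24.20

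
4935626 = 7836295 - 2900669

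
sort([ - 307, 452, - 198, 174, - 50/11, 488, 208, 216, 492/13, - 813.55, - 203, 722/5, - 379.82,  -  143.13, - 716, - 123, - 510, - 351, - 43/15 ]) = [ - 813.55,- 716, - 510, - 379.82, - 351, - 307,- 203,  -  198, - 143.13, - 123, -50/11,  -  43/15,492/13, 722/5,  174, 208,  216,452, 488] 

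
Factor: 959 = 7^1*137^1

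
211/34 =211/34 = 6.21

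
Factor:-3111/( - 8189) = 3^1 * 17^1*19^( - 1)*61^1* 431^( - 1 ) 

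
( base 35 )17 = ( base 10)42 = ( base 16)2A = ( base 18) 26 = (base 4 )222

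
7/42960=7/42960 = 0.00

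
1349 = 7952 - 6603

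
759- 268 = 491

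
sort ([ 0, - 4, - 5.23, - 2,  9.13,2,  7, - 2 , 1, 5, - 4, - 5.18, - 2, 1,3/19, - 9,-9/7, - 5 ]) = [-9, - 5.23,  -  5.18,-5,- 4,-4, - 2, - 2,-2, - 9/7,  0, 3/19, 1, 1,2,5, 7,9.13] 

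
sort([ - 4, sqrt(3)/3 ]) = [-4,  sqrt( 3 ) /3 ]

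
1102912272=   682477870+420434402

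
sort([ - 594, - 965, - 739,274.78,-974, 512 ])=[ - 974, - 965, - 739, - 594, 274.78,512]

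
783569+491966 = 1275535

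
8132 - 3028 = 5104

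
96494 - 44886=51608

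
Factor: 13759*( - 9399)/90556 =-129320841/90556 =-  2^( - 2 )*3^1 * 13^1*241^1*13759^1*22639^(-1 )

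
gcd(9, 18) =9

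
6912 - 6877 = 35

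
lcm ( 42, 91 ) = 546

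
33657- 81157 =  - 47500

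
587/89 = 587/89 = 6.60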